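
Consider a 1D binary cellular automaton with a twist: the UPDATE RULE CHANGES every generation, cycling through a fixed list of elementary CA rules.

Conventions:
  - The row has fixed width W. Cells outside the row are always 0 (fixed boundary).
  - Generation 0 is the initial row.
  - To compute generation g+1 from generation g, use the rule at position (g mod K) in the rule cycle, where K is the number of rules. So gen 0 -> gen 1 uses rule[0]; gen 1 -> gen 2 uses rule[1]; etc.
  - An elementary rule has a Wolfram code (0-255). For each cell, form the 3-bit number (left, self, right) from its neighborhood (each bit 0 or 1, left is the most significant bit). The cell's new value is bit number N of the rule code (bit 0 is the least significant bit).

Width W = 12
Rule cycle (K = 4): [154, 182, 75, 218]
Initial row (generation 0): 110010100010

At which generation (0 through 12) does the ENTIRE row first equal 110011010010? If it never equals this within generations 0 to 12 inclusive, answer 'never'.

Answer: 4

Derivation:
Gen 0: 110010100010
Gen 1 (rule 154): 101100010101
Gen 2 (rule 182): 110010111111
Gen 3 (rule 75): 110100100001
Gen 4 (rule 218): 110011010010
Gen 5 (rule 154): 101110001101
Gen 6 (rule 182): 110101010011
Gen 7 (rule 75): 110000000111
Gen 8 (rule 218): 111000001111
Gen 9 (rule 154): 110100011110
Gen 10 (rule 182): 001110101101
Gen 11 (rule 75): 111010001100
Gen 12 (rule 218): 111001011110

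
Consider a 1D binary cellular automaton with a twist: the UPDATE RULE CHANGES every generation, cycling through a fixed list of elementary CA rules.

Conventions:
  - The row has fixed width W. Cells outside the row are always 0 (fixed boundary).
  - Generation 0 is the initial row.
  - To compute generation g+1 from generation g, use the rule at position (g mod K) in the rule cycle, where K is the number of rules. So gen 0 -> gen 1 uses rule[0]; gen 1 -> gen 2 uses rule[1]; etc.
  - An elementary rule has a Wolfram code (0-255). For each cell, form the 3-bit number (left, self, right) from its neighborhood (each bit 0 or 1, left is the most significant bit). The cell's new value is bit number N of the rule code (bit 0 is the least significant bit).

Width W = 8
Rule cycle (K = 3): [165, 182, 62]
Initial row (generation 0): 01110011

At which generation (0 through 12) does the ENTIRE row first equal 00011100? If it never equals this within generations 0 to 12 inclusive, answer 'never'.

Answer: 5

Derivation:
Gen 0: 01110011
Gen 1 (rule 165): 00100000
Gen 2 (rule 182): 01110000
Gen 3 (rule 62): 11001000
Gen 4 (rule 165): 00001011
Gen 5 (rule 182): 00011100
Gen 6 (rule 62): 00110010
Gen 7 (rule 165): 10000010
Gen 8 (rule 182): 11000111
Gen 9 (rule 62): 10101100
Gen 10 (rule 165): 11110001
Gen 11 (rule 182): 01101011
Gen 12 (rule 62): 11011110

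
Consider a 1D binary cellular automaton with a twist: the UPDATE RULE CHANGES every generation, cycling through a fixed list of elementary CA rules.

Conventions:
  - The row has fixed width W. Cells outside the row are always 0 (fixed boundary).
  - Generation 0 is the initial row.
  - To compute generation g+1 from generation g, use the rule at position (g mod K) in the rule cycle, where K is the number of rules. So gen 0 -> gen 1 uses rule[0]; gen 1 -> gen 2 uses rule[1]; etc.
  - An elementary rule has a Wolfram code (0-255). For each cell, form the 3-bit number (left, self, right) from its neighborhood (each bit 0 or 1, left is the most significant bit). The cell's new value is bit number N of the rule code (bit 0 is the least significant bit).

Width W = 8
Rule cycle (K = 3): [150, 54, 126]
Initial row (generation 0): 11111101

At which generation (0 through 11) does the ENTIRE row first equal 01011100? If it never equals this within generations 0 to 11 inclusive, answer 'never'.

Gen 0: 11111101
Gen 1 (rule 150): 01111001
Gen 2 (rule 54): 10000111
Gen 3 (rule 126): 11001101
Gen 4 (rule 150): 00110001
Gen 5 (rule 54): 01001011
Gen 6 (rule 126): 11111111
Gen 7 (rule 150): 01111110
Gen 8 (rule 54): 10000001
Gen 9 (rule 126): 11000011
Gen 10 (rule 150): 00100100
Gen 11 (rule 54): 01111110

Answer: never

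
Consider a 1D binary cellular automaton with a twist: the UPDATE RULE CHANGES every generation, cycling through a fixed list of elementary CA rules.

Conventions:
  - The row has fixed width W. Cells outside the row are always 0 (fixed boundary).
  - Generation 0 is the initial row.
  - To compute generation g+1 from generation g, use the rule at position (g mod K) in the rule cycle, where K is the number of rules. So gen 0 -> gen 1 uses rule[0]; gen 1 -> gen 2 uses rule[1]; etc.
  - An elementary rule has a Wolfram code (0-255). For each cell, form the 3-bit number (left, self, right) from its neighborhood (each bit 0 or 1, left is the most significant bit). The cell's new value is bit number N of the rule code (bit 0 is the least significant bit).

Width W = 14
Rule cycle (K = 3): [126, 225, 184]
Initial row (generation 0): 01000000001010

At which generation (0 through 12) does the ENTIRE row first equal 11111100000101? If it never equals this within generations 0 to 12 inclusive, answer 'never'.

Answer: never

Derivation:
Gen 0: 01000000001010
Gen 1 (rule 126): 11100000011111
Gen 2 (rule 225): 01101111001111
Gen 3 (rule 184): 01011110101110
Gen 4 (rule 126): 11110011111011
Gen 5 (rule 225): 01110001111101
Gen 6 (rule 184): 01101001111010
Gen 7 (rule 126): 11111111001111
Gen 8 (rule 225): 01111111000111
Gen 9 (rule 184): 01111110100110
Gen 10 (rule 126): 11000011111111
Gen 11 (rule 225): 01011001111111
Gen 12 (rule 184): 00110101111110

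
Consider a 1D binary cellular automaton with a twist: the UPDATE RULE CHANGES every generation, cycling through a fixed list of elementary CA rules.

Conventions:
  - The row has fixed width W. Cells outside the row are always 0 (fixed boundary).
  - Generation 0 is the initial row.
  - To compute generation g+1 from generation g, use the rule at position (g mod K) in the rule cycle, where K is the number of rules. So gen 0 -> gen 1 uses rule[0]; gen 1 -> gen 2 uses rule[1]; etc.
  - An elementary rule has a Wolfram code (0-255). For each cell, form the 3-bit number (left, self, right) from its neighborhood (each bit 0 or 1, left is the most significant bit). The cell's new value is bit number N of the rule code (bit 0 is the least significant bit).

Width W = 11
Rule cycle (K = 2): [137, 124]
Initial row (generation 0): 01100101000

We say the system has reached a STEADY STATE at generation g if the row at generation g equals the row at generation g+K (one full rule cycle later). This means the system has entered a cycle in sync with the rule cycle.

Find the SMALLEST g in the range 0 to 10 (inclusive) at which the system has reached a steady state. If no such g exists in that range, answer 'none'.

Answer: 7

Derivation:
Gen 0: 01100101000
Gen 1 (rule 137): 01000000011
Gen 2 (rule 124): 01100000011
Gen 3 (rule 137): 01001111010
Gen 4 (rule 124): 01101001111
Gen 5 (rule 137): 01000001110
Gen 6 (rule 124): 01100001011
Gen 7 (rule 137): 01001100010
Gen 8 (rule 124): 01101110011
Gen 9 (rule 137): 01001100010
Gen 10 (rule 124): 01101110011
Gen 11 (rule 137): 01001100010
Gen 12 (rule 124): 01101110011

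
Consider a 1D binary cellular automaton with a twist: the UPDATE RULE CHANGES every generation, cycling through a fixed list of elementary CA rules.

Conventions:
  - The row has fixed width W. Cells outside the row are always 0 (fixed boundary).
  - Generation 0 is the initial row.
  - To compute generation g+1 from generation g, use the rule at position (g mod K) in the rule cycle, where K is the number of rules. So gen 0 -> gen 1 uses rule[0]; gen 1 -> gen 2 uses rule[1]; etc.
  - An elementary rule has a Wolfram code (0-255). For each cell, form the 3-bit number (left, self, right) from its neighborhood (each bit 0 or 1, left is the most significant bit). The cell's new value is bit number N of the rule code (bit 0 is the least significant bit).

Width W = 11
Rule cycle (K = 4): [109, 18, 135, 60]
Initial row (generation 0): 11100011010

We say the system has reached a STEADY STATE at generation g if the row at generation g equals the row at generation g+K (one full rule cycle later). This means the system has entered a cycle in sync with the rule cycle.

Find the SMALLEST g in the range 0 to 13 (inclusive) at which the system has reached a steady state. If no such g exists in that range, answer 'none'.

Gen 0: 11100011010
Gen 1 (rule 109): 10101011110
Gen 2 (rule 18): 00000000001
Gen 3 (rule 135): 11111111111
Gen 4 (rule 60): 10000000000
Gen 5 (rule 109): 10111111111
Gen 6 (rule 18): 00000000000
Gen 7 (rule 135): 11111111111
Gen 8 (rule 60): 10000000000
Gen 9 (rule 109): 10111111111
Gen 10 (rule 18): 00000000000
Gen 11 (rule 135): 11111111111
Gen 12 (rule 60): 10000000000
Gen 13 (rule 109): 10111111111
Gen 14 (rule 18): 00000000000
Gen 15 (rule 135): 11111111111
Gen 16 (rule 60): 10000000000
Gen 17 (rule 109): 10111111111

Answer: 3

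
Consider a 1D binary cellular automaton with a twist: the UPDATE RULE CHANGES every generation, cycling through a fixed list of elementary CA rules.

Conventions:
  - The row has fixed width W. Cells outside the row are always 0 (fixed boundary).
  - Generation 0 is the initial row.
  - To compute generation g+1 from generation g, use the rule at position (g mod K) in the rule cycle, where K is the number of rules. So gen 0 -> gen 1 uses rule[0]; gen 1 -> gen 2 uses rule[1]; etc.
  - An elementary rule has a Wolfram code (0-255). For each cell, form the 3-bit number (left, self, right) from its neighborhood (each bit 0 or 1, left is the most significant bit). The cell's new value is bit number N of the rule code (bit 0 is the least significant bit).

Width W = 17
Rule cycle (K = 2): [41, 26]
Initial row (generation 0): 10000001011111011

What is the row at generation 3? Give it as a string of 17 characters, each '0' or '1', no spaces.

Answer: 01001010010001010

Derivation:
Gen 0: 10000001011111011
Gen 1 (rule 41): 00111100110000110
Gen 2 (rule 26): 01100011101001101
Gen 3 (rule 41): 01001010010001010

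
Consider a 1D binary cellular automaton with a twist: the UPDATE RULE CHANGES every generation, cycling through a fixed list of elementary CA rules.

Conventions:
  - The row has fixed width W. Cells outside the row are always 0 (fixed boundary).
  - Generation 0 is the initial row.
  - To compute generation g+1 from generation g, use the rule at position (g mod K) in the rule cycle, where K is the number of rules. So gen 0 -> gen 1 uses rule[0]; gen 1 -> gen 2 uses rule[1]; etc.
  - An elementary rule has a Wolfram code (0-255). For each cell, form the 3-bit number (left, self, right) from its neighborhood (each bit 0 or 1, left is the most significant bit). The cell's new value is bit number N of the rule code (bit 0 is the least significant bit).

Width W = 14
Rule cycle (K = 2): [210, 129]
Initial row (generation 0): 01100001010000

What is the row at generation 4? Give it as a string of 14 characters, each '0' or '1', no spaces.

Answer: 11111100000000

Derivation:
Gen 0: 01100001010000
Gen 1 (rule 210): 10110010001000
Gen 2 (rule 129): 00000000100011
Gen 3 (rule 210): 00000001010101
Gen 4 (rule 129): 11111100000000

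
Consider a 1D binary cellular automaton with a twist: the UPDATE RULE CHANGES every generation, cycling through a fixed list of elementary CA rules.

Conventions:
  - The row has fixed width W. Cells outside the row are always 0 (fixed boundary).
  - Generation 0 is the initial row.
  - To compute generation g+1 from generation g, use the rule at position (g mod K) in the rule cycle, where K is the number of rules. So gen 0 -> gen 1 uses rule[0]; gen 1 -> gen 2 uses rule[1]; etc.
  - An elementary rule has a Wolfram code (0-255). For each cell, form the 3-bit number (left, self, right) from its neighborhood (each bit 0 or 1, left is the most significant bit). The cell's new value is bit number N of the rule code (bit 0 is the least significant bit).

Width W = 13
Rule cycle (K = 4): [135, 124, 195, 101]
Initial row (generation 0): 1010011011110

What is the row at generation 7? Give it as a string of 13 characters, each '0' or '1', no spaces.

Gen 0: 1010011011110
Gen 1 (rule 135): 1010100001100
Gen 2 (rule 124): 1111110001110
Gen 3 (rule 195): 0111110110110
Gen 4 (rule 101): 0000011011010
Gen 5 (rule 135): 1111100000010
Gen 6 (rule 124): 1000110000011
Gen 7 (rule 195): 0011010111101

Answer: 0011010111101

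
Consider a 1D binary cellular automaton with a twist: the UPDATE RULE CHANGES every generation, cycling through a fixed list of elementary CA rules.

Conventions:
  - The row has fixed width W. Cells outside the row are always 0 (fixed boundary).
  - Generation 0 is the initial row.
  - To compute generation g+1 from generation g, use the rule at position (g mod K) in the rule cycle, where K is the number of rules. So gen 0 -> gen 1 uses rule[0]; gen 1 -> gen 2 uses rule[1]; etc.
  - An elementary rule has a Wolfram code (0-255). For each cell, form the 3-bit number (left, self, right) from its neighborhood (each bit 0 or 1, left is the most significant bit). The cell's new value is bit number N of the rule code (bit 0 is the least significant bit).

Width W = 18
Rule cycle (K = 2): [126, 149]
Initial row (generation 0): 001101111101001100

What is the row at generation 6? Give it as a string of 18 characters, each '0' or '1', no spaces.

Answer: 111000110010001110

Derivation:
Gen 0: 001101111101001100
Gen 1 (rule 126): 011111000111111110
Gen 2 (rule 149): 001110110011111101
Gen 3 (rule 126): 011011111110000111
Gen 4 (rule 149): 000001111101110010
Gen 5 (rule 126): 000011000111011111
Gen 6 (rule 149): 111000110010001110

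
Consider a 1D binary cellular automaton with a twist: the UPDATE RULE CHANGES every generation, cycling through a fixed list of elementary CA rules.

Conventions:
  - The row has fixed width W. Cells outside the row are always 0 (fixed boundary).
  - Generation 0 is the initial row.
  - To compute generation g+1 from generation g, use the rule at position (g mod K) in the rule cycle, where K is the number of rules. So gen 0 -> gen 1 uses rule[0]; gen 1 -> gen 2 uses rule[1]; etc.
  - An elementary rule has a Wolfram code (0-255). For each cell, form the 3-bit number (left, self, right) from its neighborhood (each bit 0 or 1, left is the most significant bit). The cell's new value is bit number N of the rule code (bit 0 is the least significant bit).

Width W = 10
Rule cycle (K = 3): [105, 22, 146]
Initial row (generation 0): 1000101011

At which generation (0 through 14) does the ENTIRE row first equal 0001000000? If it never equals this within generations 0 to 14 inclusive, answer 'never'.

Answer: 7

Derivation:
Gen 0: 1000101011
Gen 1 (rule 105): 0010010111
Gen 2 (rule 22): 0111110000
Gen 3 (rule 146): 1011101000
Gen 4 (rule 105): 0110110011
Gen 5 (rule 22): 1000001100
Gen 6 (rule 146): 0100010010
Gen 7 (rule 105): 0001000000
Gen 8 (rule 22): 0011100000
Gen 9 (rule 146): 0101010000
Gen 10 (rule 105): 0010100111
Gen 11 (rule 22): 0110111000
Gen 12 (rule 146): 1000010100
Gen 13 (rule 105): 0011001001
Gen 14 (rule 22): 0100111111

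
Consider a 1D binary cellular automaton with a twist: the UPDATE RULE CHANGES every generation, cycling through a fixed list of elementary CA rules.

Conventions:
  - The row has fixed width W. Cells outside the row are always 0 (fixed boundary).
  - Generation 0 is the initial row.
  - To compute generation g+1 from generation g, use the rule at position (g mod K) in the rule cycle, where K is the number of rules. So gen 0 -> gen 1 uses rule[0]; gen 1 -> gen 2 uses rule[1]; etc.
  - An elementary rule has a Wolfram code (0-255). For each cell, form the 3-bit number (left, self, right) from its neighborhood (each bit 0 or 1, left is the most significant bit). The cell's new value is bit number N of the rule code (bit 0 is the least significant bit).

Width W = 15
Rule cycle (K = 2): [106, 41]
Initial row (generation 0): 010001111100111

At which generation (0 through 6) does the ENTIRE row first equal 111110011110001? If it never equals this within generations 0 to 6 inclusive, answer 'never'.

Gen 0: 010001111100111
Gen 1 (rule 106): 100011000101101
Gen 2 (rule 41): 001010010011010
Gen 3 (rule 106): 010100100111100
Gen 4 (rule 41): 001000000100001
Gen 5 (rule 106): 010000001000010
Gen 6 (rule 41): 000111100011000

Answer: never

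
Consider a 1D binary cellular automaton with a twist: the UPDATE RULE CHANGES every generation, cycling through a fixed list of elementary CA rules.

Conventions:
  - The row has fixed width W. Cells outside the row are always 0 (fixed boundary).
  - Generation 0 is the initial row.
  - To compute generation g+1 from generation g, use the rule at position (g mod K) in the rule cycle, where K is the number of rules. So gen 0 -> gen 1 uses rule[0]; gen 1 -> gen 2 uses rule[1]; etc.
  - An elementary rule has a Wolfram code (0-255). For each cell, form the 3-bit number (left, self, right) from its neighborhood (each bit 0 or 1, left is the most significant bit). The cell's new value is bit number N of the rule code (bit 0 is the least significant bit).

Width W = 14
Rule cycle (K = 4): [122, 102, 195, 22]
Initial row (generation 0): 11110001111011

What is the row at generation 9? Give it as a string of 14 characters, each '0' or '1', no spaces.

Answer: 01011001101010

Derivation:
Gen 0: 11110001111011
Gen 1 (rule 122): 10011011001111
Gen 2 (rule 102): 10101101010001
Gen 3 (rule 195): 00000100000110
Gen 4 (rule 22): 00001110001001
Gen 5 (rule 122): 00011011010110
Gen 6 (rule 102): 00101101111010
Gen 7 (rule 195): 11000100111000
Gen 8 (rule 22): 00101111000100
Gen 9 (rule 122): 01011001101010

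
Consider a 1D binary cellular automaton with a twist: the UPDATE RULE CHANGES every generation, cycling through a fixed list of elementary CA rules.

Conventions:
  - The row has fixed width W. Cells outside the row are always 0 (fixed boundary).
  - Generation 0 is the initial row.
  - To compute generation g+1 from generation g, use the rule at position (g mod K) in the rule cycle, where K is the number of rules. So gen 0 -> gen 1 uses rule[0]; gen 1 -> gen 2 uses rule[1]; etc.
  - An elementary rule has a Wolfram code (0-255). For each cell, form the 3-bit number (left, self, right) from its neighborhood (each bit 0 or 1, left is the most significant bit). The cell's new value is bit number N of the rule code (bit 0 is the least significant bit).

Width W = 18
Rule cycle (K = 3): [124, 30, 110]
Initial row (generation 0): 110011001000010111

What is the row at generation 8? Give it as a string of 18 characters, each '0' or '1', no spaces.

Gen 0: 110011001000010111
Gen 1 (rule 124): 111011101100011101
Gen 2 (rule 30): 100010001010110001
Gen 3 (rule 110): 100110011111110011
Gen 4 (rule 124): 110111010000011011
Gen 5 (rule 30): 100100011000110010
Gen 6 (rule 110): 101100111001110110
Gen 7 (rule 124): 111110101101011111
Gen 8 (rule 30): 100000101001010000

Answer: 100000101001010000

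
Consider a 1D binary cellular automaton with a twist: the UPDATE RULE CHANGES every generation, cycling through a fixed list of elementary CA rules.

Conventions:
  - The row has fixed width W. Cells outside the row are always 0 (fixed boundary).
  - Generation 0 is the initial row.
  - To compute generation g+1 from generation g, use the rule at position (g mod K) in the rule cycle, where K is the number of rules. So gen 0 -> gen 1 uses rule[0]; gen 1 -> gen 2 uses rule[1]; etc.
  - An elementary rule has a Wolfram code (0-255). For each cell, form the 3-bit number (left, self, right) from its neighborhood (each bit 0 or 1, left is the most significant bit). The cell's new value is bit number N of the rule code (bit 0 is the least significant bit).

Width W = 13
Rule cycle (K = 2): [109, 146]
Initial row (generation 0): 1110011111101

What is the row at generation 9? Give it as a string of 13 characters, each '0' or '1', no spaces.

Answer: 1011101010111

Derivation:
Gen 0: 1110011111101
Gen 1 (rule 109): 1010010000111
Gen 2 (rule 146): 0001101001010
Gen 3 (rule 109): 1101111001110
Gen 4 (rule 146): 0000110110101
Gen 5 (rule 109): 1110111111111
Gen 6 (rule 146): 0100011111110
Gen 7 (rule 109): 0101010000010
Gen 8 (rule 146): 1000001000101
Gen 9 (rule 109): 1011101010111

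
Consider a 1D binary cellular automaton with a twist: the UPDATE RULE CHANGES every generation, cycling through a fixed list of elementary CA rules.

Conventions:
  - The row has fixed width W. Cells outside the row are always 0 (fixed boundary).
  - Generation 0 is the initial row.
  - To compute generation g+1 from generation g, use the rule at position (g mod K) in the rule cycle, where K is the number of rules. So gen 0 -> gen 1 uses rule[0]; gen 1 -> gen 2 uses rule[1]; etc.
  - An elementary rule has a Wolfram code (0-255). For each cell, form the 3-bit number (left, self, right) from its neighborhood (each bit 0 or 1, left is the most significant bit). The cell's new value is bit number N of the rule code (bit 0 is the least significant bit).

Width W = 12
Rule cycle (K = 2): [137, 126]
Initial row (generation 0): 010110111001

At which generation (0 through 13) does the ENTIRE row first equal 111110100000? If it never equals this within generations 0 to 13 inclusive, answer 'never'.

Answer: never

Derivation:
Gen 0: 010110111001
Gen 1 (rule 137): 000100110000
Gen 2 (rule 126): 001111111000
Gen 3 (rule 137): 101111110011
Gen 4 (rule 126): 111000011111
Gen 5 (rule 137): 110011011110
Gen 6 (rule 126): 111111110011
Gen 7 (rule 137): 111111100010
Gen 8 (rule 126): 100000110111
Gen 9 (rule 137): 001110100110
Gen 10 (rule 126): 011011111111
Gen 11 (rule 137): 010011111110
Gen 12 (rule 126): 111110000011
Gen 13 (rule 137): 111100111010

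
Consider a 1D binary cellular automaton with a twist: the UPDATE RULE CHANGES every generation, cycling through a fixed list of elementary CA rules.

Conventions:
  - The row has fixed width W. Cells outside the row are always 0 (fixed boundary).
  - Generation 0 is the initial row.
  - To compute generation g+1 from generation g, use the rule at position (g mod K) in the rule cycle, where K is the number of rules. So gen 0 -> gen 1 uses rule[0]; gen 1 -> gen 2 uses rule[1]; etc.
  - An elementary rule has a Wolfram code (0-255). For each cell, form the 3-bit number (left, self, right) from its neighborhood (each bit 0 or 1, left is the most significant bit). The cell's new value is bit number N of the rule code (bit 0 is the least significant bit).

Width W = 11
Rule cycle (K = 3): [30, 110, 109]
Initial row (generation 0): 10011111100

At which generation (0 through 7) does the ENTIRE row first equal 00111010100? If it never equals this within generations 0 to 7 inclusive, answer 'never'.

Answer: never

Derivation:
Gen 0: 10011111100
Gen 1 (rule 30): 11110000010
Gen 2 (rule 110): 10010000110
Gen 3 (rule 109): 10010110110
Gen 4 (rule 30): 11110100101
Gen 5 (rule 110): 10011101111
Gen 6 (rule 109): 10010111001
Gen 7 (rule 30): 11110100111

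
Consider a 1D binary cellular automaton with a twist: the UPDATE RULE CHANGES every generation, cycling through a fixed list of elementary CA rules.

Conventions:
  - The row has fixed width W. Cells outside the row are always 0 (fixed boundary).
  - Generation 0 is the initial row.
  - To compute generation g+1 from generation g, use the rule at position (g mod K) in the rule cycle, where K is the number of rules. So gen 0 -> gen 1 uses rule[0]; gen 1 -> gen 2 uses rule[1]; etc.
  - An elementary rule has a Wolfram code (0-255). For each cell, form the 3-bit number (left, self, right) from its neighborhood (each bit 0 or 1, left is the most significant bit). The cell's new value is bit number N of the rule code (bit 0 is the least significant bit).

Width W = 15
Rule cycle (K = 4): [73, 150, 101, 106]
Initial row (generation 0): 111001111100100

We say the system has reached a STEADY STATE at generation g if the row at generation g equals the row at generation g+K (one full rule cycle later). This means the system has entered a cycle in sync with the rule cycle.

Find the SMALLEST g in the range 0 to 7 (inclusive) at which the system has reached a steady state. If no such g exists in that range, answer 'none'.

Gen 0: 111001111100100
Gen 1 (rule 73): 101001000100001
Gen 2 (rule 150): 101111101110011
Gen 3 (rule 101): 110000110010001
Gen 4 (rule 106): 110001110100010
Gen 5 (rule 73): 110101010001000
Gen 6 (rule 150): 000101011011100
Gen 7 (rule 101): 110111101100101
Gen 8 (rule 106): 111100111101010
Gen 9 (rule 73): 100100100100000
Gen 10 (rule 150): 111111111110000
Gen 11 (rule 101): 000000000010111

Answer: none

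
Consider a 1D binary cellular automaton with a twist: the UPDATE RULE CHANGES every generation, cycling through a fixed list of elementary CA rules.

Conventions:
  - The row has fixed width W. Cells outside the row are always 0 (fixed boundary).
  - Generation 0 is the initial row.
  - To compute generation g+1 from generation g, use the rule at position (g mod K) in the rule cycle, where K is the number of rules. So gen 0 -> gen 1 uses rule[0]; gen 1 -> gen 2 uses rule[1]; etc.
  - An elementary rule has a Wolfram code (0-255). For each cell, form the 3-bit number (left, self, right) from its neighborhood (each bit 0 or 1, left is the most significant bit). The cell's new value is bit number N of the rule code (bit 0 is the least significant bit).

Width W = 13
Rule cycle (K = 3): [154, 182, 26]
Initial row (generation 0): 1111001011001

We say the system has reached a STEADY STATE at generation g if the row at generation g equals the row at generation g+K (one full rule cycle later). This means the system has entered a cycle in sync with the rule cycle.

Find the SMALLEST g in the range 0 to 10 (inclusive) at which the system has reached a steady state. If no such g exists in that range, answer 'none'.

Gen 0: 1111001011001
Gen 1 (rule 154): 1110110010110
Gen 2 (rule 182): 0101001111001
Gen 3 (rule 26): 1000111000110
Gen 4 (rule 154): 0101110101101
Gen 5 (rule 182): 1110101110011
Gen 6 (rule 26): 1000001001110
Gen 7 (rule 154): 0100010111101
Gen 8 (rule 182): 1110111011011
Gen 9 (rule 26): 1000100010010
Gen 10 (rule 154): 0101010101101
Gen 11 (rule 182): 1111111110011
Gen 12 (rule 26): 1000000001110
Gen 13 (rule 154): 0100000011101

Answer: none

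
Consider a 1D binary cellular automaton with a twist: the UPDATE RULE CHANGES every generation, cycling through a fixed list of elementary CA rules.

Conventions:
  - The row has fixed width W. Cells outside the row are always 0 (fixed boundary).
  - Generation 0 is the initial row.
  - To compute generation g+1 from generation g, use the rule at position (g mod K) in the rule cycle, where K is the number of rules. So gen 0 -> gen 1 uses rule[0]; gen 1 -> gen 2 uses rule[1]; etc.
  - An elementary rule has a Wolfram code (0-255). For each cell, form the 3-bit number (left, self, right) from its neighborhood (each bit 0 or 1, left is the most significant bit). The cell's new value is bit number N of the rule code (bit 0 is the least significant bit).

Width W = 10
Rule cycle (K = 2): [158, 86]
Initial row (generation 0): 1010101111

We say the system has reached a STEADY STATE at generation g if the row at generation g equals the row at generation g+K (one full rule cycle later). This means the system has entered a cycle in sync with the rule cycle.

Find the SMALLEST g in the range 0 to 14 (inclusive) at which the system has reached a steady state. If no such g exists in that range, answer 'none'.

Answer: none

Derivation:
Gen 0: 1010101111
Gen 1 (rule 158): 1010101110
Gen 2 (rule 86): 1010100011
Gen 3 (rule 158): 1010110110
Gen 4 (rule 86): 1010010011
Gen 5 (rule 158): 1011111110
Gen 6 (rule 86): 1000000011
Gen 7 (rule 158): 1100000110
Gen 8 (rule 86): 0110001011
Gen 9 (rule 158): 1101011010
Gen 10 (rule 86): 0101001011
Gen 11 (rule 158): 1101111010
Gen 12 (rule 86): 0100001011
Gen 13 (rule 158): 1110011010
Gen 14 (rule 86): 0011101011
Gen 15 (rule 158): 0111001010
Gen 16 (rule 86): 1001111011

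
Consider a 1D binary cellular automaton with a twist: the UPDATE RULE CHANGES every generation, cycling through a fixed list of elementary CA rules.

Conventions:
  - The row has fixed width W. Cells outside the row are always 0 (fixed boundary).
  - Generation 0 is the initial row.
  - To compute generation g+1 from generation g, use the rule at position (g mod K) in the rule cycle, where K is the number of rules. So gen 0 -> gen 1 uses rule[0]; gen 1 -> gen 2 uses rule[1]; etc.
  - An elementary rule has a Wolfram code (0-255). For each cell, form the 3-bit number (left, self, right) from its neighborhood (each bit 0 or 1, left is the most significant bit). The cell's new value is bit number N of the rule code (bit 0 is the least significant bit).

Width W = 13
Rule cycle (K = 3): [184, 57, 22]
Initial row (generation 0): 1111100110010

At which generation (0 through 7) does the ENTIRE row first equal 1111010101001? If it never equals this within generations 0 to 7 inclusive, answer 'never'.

Answer: 1

Derivation:
Gen 0: 1111100110010
Gen 1 (rule 184): 1111010101001
Gen 2 (rule 57): 1000101010100
Gen 3 (rule 22): 1101101010110
Gen 4 (rule 184): 1011010101101
Gen 5 (rule 57): 0110101011010
Gen 6 (rule 22): 1000101000011
Gen 7 (rule 184): 0100010100010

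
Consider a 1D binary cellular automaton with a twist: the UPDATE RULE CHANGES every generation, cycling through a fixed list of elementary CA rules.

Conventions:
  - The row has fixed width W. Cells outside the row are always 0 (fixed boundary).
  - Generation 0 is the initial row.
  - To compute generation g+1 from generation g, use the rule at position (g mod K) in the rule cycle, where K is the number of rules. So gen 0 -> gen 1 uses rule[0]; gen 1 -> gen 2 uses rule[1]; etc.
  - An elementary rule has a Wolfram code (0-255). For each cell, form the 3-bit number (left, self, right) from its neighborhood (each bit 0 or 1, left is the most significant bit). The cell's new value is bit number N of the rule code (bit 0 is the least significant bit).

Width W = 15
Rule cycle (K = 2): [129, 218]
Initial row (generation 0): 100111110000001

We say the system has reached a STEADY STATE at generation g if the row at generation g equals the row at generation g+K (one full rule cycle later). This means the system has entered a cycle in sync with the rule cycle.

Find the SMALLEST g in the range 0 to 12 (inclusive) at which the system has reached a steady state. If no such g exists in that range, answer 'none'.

Answer: 4

Derivation:
Gen 0: 100111110000001
Gen 1 (rule 129): 000011100111100
Gen 2 (rule 218): 000111111111110
Gen 3 (rule 129): 110011111111100
Gen 4 (rule 218): 111111111111110
Gen 5 (rule 129): 011111111111100
Gen 6 (rule 218): 111111111111110
Gen 7 (rule 129): 011111111111100
Gen 8 (rule 218): 111111111111110
Gen 9 (rule 129): 011111111111100
Gen 10 (rule 218): 111111111111110
Gen 11 (rule 129): 011111111111100
Gen 12 (rule 218): 111111111111110
Gen 13 (rule 129): 011111111111100
Gen 14 (rule 218): 111111111111110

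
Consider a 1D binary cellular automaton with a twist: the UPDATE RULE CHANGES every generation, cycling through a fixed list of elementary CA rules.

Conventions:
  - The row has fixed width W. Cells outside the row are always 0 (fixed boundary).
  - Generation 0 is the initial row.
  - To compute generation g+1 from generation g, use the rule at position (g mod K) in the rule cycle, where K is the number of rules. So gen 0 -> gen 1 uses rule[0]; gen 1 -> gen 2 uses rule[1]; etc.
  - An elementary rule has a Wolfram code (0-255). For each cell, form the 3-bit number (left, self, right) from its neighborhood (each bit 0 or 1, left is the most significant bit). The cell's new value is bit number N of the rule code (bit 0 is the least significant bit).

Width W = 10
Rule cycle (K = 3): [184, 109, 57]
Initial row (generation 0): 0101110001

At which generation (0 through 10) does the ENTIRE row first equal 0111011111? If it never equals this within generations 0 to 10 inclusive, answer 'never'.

Gen 0: 0101110001
Gen 1 (rule 184): 0011101000
Gen 2 (rule 109): 1010111011
Gen 3 (rule 57): 0101100110
Gen 4 (rule 184): 0011010101
Gen 5 (rule 109): 1011111111
Gen 6 (rule 57): 0110000000
Gen 7 (rule 184): 0101000000
Gen 8 (rule 109): 0111011111
Gen 9 (rule 57): 0100110000
Gen 10 (rule 184): 0010101000

Answer: 8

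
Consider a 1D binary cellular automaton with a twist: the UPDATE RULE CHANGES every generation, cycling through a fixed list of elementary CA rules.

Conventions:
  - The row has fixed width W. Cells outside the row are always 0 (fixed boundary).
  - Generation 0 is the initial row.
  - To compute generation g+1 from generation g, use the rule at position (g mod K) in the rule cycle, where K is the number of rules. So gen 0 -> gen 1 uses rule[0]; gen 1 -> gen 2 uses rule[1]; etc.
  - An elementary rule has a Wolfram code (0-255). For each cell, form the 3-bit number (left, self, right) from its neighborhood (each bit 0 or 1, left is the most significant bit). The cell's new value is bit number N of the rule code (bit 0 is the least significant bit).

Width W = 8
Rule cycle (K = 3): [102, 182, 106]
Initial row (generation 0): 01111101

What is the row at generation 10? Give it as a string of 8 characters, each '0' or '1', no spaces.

Answer: 01101110

Derivation:
Gen 0: 01111101
Gen 1 (rule 102): 10000111
Gen 2 (rule 182): 11001010
Gen 3 (rule 106): 11010100
Gen 4 (rule 102): 01111100
Gen 5 (rule 182): 10111010
Gen 6 (rule 106): 01101100
Gen 7 (rule 102): 10110100
Gen 8 (rule 182): 11001110
Gen 9 (rule 106): 11011010
Gen 10 (rule 102): 01101110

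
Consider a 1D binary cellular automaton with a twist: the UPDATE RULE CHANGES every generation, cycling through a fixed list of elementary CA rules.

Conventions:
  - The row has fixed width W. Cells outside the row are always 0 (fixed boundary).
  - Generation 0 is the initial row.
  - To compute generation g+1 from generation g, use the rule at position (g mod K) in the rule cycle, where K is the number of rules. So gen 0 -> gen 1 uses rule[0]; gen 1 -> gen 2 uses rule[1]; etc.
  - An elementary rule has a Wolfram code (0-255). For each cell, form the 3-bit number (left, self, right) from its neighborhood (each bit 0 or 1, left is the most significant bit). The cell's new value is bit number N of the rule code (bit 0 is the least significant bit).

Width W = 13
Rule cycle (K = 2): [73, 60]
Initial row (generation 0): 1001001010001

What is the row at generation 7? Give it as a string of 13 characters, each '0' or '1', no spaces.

Gen 0: 1001001010001
Gen 1 (rule 73): 0000000000100
Gen 2 (rule 60): 0000000000110
Gen 3 (rule 73): 1111111110110
Gen 4 (rule 60): 1000000001101
Gen 5 (rule 73): 0011111101100
Gen 6 (rule 60): 0010000011010
Gen 7 (rule 73): 1000111011000

Answer: 1000111011000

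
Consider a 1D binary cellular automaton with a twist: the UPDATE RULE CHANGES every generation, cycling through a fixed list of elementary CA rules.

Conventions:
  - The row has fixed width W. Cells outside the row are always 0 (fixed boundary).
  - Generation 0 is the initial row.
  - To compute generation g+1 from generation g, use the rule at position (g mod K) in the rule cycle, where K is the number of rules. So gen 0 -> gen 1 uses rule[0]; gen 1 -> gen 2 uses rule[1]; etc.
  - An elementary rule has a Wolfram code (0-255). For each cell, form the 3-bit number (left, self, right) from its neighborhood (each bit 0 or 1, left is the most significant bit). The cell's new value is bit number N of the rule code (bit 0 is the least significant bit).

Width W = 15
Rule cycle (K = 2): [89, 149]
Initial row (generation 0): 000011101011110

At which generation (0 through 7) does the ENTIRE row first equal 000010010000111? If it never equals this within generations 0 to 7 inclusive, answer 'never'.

Gen 0: 000011101011110
Gen 1 (rule 89): 111010100010011
Gen 2 (rule 149): 010010111011000
Gen 3 (rule 89): 001000101011111
Gen 4 (rule 149): 101110101001110
Gen 5 (rule 89): 001010000101011
Gen 6 (rule 149): 101011110101000
Gen 7 (rule 89): 000010010000111

Answer: 7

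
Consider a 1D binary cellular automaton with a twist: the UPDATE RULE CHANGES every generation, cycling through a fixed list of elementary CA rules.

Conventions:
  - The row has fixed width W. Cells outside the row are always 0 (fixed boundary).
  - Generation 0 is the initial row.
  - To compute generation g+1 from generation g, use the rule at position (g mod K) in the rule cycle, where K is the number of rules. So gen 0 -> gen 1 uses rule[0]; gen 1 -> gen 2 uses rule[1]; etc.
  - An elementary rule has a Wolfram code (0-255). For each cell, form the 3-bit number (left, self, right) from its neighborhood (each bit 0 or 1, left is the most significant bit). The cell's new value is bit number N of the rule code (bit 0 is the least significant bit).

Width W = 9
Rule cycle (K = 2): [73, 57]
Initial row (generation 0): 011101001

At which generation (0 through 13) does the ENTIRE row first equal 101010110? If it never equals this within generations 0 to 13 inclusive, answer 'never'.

Gen 0: 011101001
Gen 1 (rule 73): 010100000
Gen 2 (rule 57): 001011111
Gen 3 (rule 73): 100010001
Gen 4 (rule 57): 011001100
Gen 5 (rule 73): 011001101
Gen 6 (rule 57): 010101010
Gen 7 (rule 73): 000000000
Gen 8 (rule 57): 111111111
Gen 9 (rule 73): 100000001
Gen 10 (rule 57): 011111100
Gen 11 (rule 73): 010000101
Gen 12 (rule 57): 001110010
Gen 13 (rule 73): 101010000

Answer: never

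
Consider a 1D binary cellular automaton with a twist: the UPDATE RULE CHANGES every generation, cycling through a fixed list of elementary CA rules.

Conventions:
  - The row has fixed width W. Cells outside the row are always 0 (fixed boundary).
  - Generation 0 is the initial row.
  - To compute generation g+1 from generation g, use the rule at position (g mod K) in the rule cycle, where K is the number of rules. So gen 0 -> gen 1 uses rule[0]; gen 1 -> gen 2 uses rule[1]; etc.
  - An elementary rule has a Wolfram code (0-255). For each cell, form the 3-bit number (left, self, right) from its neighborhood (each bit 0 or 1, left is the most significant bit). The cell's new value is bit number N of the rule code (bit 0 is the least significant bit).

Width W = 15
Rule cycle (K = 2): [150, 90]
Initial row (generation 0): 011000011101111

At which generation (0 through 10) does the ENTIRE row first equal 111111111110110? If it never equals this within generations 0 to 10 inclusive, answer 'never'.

Answer: never

Derivation:
Gen 0: 011000011101111
Gen 1 (rule 150): 100100101000110
Gen 2 (rule 90): 011011000101111
Gen 3 (rule 150): 100000101100110
Gen 4 (rule 90): 010001001111111
Gen 5 (rule 150): 111011110111110
Gen 6 (rule 90): 101010010100011
Gen 7 (rule 150): 101011110110100
Gen 8 (rule 90): 000010010110010
Gen 9 (rule 150): 000111110001111
Gen 10 (rule 90): 001100011011001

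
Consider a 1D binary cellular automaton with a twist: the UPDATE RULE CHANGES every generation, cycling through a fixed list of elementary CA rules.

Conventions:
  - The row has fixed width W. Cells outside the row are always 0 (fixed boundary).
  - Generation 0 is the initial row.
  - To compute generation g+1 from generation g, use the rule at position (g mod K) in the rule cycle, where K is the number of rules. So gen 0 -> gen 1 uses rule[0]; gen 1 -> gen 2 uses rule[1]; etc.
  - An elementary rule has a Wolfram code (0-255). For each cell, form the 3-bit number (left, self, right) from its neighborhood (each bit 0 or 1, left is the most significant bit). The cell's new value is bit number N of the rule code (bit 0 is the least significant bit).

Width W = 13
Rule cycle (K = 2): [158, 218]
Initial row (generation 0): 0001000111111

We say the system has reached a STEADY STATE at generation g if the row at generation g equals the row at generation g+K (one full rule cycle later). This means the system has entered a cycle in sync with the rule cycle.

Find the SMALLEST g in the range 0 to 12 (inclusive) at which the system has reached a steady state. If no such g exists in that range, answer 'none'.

Gen 0: 0001000111111
Gen 1 (rule 158): 0011101111110
Gen 2 (rule 218): 0111101111111
Gen 3 (rule 158): 1111001111110
Gen 4 (rule 218): 1111111111111
Gen 5 (rule 158): 1111111111110
Gen 6 (rule 218): 1111111111111
Gen 7 (rule 158): 1111111111110
Gen 8 (rule 218): 1111111111111
Gen 9 (rule 158): 1111111111110
Gen 10 (rule 218): 1111111111111
Gen 11 (rule 158): 1111111111110
Gen 12 (rule 218): 1111111111111
Gen 13 (rule 158): 1111111111110
Gen 14 (rule 218): 1111111111111

Answer: 4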